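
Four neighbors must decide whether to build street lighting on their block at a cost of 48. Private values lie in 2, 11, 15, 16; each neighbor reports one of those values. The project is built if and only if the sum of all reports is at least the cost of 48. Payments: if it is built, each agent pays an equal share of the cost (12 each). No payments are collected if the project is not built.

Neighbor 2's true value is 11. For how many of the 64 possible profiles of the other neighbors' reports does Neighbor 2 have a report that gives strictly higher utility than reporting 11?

19

Others report (11, 11, 15): truth gives -1; report 2 gives 0 > -1. Violating.
Others report (11, 11, 16): truth gives -1; report 2 gives 0 > -1. Violating.
Others report (11, 15, 11): truth gives -1; report 2 gives 0 > -1. Violating.
Others report (11, 15, 15): truth gives -1; report 2 gives 0 > -1. Violating.
Others report (2, 2, 2): truth gives 0; no alternative beats it.
Others report (2, 2, 11): truth gives 0; no alternative beats it.
(Checking all 64 profiles: 19 have a profitable deviation, 45 do not.)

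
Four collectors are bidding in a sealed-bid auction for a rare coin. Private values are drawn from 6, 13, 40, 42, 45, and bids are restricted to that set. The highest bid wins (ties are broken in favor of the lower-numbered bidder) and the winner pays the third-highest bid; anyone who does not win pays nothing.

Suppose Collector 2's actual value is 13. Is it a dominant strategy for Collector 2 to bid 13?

No

Consider the case where Collector 1 bids 6, Collector 3 bids 6 and Collector 4 bids 40.
Truthful bid 13: loses, pays 0, utility 0.
Bid 40 instead: wins, pays 6, utility 13 - 6 = 7.
Since 7 > 0, bidding 40 is strictly better here, so truthful bidding is not dominant.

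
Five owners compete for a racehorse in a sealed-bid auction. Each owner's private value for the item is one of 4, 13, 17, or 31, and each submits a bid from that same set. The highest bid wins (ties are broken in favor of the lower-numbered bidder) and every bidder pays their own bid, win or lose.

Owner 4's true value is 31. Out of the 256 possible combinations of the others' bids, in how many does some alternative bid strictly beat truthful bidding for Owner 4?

172

Others bid (4, 4, 4, 4): truth gives 0; bid 13 gives 18 > 0. Violating.
Others bid (4, 4, 4, 13): truth gives 0; bid 13 gives 18 > 0. Violating.
Others bid (4, 4, 4, 17): truth gives 0; bid 17 gives 14 > 0. Violating.
Others bid (4, 4, 13, 4): truth gives 0; bid 17 gives 14 > 0. Violating.
Others bid (4, 4, 4, 31): truth gives 0; no alternative beats it.
Others bid (4, 4, 13, 31): truth gives 0; no alternative beats it.
(Checking all 256 profiles: 172 have a profitable deviation, 84 do not.)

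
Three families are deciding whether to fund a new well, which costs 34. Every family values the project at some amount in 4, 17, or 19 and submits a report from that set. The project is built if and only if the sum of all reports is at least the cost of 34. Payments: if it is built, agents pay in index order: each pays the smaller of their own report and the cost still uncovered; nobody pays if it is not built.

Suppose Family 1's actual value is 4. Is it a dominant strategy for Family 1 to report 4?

Check each profile of the others' reports and compare truth against every alternative report.
Others report (4, 17): truth gives 0, best alternative gives -13.
Others report (4, 19): truth gives 0, best alternative gives -13.
Others report (17, 4): truth gives 0, best alternative gives -13.
Others report (17, 17): truth gives 0, best alternative gives -13.
Others report (17, 19): truth gives 0, best alternative gives -13.
Others report (19, 4): truth gives 0, best alternative gives -13.
(Remaining 3 profiles checked similarly; truth is weakly best in each.)
In every case the truthful report is at least as good as any alternative, so it is a dominant strategy.

Yes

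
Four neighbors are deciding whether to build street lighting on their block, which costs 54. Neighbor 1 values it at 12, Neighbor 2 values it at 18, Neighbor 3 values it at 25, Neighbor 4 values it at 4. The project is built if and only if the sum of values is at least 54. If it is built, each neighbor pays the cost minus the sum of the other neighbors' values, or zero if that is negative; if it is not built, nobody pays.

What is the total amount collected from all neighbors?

40

Total value 59 ≥ cost 54, so it is built.
Neighbor 1: others sum to 47; max(0, 54 - 47) = 7.
Neighbor 2: others sum to 41; max(0, 54 - 41) = 13.
Neighbor 3: others sum to 34; max(0, 54 - 34) = 20.
Neighbor 4: others sum to 55; max(0, 54 - 55) = 0.
Total collected = 7 + 13 + 20 + 0 = 40.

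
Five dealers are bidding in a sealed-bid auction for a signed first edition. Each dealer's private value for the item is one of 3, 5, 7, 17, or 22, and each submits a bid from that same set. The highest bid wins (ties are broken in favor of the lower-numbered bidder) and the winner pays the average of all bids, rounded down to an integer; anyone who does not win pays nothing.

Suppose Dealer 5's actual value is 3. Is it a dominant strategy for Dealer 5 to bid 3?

Yes

Check each profile of the others' bids and compare truth against every alternative bid.
Others bid (3, 3, 3, 3): truth gives 0, best alternative gives 0.
Others bid (3, 3, 3, 5): truth gives 0, best alternative gives 0.
Others bid (3, 3, 3, 7): truth gives 0, best alternative gives 0.
Others bid (3, 3, 3, 17): truth gives 0, best alternative gives 0.
Others bid (3, 3, 3, 22): truth gives 0, best alternative gives 0.
Others bid (3, 3, 5, 3): truth gives 0, best alternative gives 0.
(Remaining 619 profiles checked similarly; truth is weakly best in each.)
In every case the truthful bid is at least as good as any alternative, so it is a dominant strategy.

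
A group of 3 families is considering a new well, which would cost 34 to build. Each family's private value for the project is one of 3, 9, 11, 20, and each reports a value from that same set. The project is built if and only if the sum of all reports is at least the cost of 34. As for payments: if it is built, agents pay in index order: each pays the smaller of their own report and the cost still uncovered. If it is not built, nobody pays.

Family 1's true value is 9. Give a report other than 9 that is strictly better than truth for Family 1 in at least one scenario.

3

Suppose Family 2 reports 11 and Family 3 reports 20.
Report 9: project built, pays 9, utility 9 - 9 = 0.
Report 3: project built, pays 3, utility 9 - 3 = 6.
So reporting 3 beats truth here (6 > 0).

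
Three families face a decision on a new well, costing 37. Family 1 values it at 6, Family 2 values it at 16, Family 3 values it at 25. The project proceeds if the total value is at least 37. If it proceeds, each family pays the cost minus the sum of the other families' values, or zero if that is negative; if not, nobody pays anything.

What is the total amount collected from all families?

Total value 47 ≥ cost 37, so it is built.
Family 1: others sum to 41; max(0, 37 - 41) = 0.
Family 2: others sum to 31; max(0, 37 - 31) = 6.
Family 3: others sum to 22; max(0, 37 - 22) = 15.
Total collected = 0 + 6 + 15 = 21.

21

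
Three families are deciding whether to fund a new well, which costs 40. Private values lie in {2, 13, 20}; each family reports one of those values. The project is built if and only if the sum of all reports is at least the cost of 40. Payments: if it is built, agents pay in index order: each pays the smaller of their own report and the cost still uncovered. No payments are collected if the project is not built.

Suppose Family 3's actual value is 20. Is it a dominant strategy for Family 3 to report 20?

Yes

Check each profile of the others' reports and compare truth against every alternative report.
Others report (13, 13): truth gives 6, best alternative gives 0.
Others report (2, 20): truth gives 2, best alternative gives 0.
Others report (20, 2): truth gives 2, best alternative gives 0.
Others report (20, 20): truth gives 20, best alternative gives 20.
Others report (13, 20): truth gives 13, best alternative gives 13.
Others report (20, 13): truth gives 13, best alternative gives 13.
(Remaining 3 profiles checked similarly; truth is weakly best in each.)
In every case the truthful report is at least as good as any alternative, so it is a dominant strategy.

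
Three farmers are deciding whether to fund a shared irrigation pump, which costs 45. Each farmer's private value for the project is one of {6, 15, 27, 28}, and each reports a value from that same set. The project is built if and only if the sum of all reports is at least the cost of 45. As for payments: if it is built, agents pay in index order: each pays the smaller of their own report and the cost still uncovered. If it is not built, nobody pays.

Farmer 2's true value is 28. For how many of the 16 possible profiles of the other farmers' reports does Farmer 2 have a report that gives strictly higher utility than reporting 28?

15

Others report (6, 15): truth gives 0; report 27 gives 1 > 0. Violating.
Others report (6, 27): truth gives 0; report 15 gives 13 > 0. Violating.
Others report (6, 28): truth gives 0; report 15 gives 13 > 0. Violating.
Others report (15, 6): truth gives 0; report 27 gives 1 > 0. Violating.
Others report (6, 6): truth gives 0; no alternative beats it.
(Checking all 16 profiles: 15 have a profitable deviation, 1 does not.)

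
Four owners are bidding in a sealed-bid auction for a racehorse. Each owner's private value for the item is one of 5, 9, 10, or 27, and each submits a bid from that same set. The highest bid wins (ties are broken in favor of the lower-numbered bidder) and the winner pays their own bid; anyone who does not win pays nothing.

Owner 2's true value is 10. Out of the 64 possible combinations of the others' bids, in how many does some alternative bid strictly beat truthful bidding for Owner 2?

4

Others bid (5, 5, 5): truth gives 0; bid 9 gives 1 > 0. Violating.
Others bid (5, 5, 9): truth gives 0; bid 9 gives 1 > 0. Violating.
Others bid (5, 9, 5): truth gives 0; bid 9 gives 1 > 0. Violating.
Others bid (5, 9, 9): truth gives 0; bid 9 gives 1 > 0. Violating.
Others bid (5, 5, 10): truth gives 0; no alternative beats it.
Others bid (5, 5, 27): truth gives 0; no alternative beats it.
(Checking all 64 profiles: 4 have a profitable deviation, 60 do not.)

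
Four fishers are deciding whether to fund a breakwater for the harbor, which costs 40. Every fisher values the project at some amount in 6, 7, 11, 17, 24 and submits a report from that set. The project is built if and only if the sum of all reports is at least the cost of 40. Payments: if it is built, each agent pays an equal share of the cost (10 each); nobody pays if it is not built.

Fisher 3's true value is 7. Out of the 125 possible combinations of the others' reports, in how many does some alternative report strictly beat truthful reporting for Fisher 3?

1

Others report (11, 11, 11): truth gives -3; report 6 gives 0 > -3. Violating.
Others report (6, 6, 6): truth gives 0; no alternative beats it.
Others report (6, 6, 7): truth gives 0; no alternative beats it.
(Checking all 125 profiles: 1 has a profitable deviation, 124 do not.)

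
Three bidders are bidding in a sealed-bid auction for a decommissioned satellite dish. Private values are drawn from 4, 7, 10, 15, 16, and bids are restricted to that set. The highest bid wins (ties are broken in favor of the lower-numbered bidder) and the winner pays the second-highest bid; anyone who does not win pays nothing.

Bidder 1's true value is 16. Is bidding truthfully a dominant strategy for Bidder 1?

Check each profile of the others' bids and compare truth against every alternative bid.
Others bid (4, 4): truth gives 12, best alternative gives 12.
Others bid (4, 7): truth gives 9, best alternative gives 9.
Others bid (7, 4): truth gives 9, best alternative gives 9.
Others bid (7, 7): truth gives 9, best alternative gives 9.
Others bid (4, 10): truth gives 6, best alternative gives 6.
Others bid (7, 10): truth gives 6, best alternative gives 6.
(Remaining 19 profiles checked similarly; truth is weakly best in each.)
In every case the truthful bid is at least as good as any alternative, so it is a dominant strategy.

Yes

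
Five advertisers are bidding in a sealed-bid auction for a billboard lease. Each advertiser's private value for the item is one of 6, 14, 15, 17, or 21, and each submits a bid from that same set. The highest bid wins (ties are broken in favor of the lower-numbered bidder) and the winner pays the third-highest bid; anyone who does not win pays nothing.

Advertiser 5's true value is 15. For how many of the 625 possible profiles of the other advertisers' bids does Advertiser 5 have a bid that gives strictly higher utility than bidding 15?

Others bid (6, 6, 6, 15): truth gives 0; bid 17 gives 9 > 0. Violating.
Others bid (6, 6, 6, 17): truth gives 0; bid 21 gives 9 > 0. Violating.
Others bid (6, 6, 14, 15): truth gives 0; bid 17 gives 1 > 0. Violating.
Others bid (6, 6, 14, 17): truth gives 0; bid 21 gives 1 > 0. Violating.
Others bid (6, 6, 6, 6): truth gives 9; no alternative beats it.
Others bid (6, 6, 6, 14): truth gives 9; no alternative beats it.
(Checking all 625 profiles: 64 have a profitable deviation, 561 do not.)

64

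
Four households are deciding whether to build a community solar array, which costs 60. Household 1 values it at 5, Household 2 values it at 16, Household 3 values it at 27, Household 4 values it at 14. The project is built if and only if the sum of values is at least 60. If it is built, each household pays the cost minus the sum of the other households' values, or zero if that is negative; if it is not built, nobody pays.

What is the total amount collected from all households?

54

Total value 62 ≥ cost 60, so it is built.
Household 1: others sum to 57; max(0, 60 - 57) = 3.
Household 2: others sum to 46; max(0, 60 - 46) = 14.
Household 3: others sum to 35; max(0, 60 - 35) = 25.
Household 4: others sum to 48; max(0, 60 - 48) = 12.
Total collected = 3 + 14 + 25 + 12 = 54.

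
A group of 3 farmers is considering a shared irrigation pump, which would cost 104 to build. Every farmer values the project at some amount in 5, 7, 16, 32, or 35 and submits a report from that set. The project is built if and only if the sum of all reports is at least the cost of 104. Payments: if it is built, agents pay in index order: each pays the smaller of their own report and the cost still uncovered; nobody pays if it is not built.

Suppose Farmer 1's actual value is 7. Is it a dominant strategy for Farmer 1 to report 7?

Yes

Check each profile of the others' reports and compare truth against every alternative report.
Others report (5, 5): truth gives 0, best alternative gives 0.
Others report (5, 7): truth gives 0, best alternative gives 0.
Others report (5, 16): truth gives 0, best alternative gives 0.
Others report (5, 32): truth gives 0, best alternative gives 0.
Others report (5, 35): truth gives 0, best alternative gives 0.
Others report (7, 5): truth gives 0, best alternative gives 0.
(Remaining 19 profiles checked similarly; truth is weakly best in each.)
In every case the truthful report is at least as good as any alternative, so it is a dominant strategy.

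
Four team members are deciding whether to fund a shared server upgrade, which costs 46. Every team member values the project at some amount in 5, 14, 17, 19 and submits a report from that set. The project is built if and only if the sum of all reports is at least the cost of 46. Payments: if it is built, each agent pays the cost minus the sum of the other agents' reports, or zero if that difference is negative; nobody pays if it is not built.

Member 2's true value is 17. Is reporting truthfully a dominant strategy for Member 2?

Yes

Check each profile of the others' reports and compare truth against every alternative report.
Others report (14, 14, 19): truth gives 17, best alternative gives 17.
Others report (14, 17, 17): truth gives 17, best alternative gives 17.
Others report (14, 17, 19): truth gives 17, best alternative gives 17.
Others report (14, 19, 14): truth gives 17, best alternative gives 17.
Others report (14, 19, 17): truth gives 17, best alternative gives 17.
Others report (14, 19, 19): truth gives 17, best alternative gives 17.
(Remaining 58 profiles checked similarly; truth is weakly best in each.)
In every case the truthful report is at least as good as any alternative, so it is a dominant strategy.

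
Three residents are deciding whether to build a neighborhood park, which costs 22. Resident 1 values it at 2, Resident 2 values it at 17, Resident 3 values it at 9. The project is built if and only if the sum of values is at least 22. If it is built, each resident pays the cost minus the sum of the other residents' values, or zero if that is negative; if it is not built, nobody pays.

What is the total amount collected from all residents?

Total value 28 ≥ cost 22, so it is built.
Resident 1: others sum to 26; max(0, 22 - 26) = 0.
Resident 2: others sum to 11; max(0, 22 - 11) = 11.
Resident 3: others sum to 19; max(0, 22 - 19) = 3.
Total collected = 0 + 11 + 3 = 14.

14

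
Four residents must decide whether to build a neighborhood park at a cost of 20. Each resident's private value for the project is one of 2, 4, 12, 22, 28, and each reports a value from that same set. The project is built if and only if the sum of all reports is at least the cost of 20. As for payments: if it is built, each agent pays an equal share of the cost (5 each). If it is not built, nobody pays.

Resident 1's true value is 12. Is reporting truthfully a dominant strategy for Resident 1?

No

Consider the case where Resident 2 reports 2, Resident 3 reports 2 and Resident 4 reports 2.
Truthful report 12: project not built, utility 0.
Report 22 instead: project built, pays 5, utility 12 - 5 = 7.
Since 7 > 0, reporting 22 is strictly better here, so truthful reporting is not dominant.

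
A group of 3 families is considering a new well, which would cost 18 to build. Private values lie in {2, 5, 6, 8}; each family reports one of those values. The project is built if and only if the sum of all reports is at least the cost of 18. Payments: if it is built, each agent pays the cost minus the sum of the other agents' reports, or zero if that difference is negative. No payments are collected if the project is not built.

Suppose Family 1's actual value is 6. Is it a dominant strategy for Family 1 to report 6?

Yes

Check each profile of the others' reports and compare truth against every alternative report.
Others report (8, 8): truth gives 4, best alternative gives 4.
Others report (6, 8): truth gives 2, best alternative gives 2.
Others report (8, 6): truth gives 2, best alternative gives 2.
Others report (5, 8): truth gives 1, best alternative gives 1.
Others report (8, 5): truth gives 1, best alternative gives 1.
Others report (2, 2): truth gives 0, best alternative gives 0.
(Remaining 10 profiles checked similarly; truth is weakly best in each.)
In every case the truthful report is at least as good as any alternative, so it is a dominant strategy.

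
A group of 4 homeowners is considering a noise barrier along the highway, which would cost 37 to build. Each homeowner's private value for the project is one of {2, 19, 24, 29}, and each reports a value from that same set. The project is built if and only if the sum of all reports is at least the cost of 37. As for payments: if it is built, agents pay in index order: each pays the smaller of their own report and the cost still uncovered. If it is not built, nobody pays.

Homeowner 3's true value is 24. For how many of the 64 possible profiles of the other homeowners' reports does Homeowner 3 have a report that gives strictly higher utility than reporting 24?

Others report (2, 2, 19): truth gives 0; report 19 gives 5 > 0. Violating.
Others report (2, 2, 24): truth gives 0; report 19 gives 5 > 0. Violating.
Others report (2, 2, 29): truth gives 0; report 19 gives 5 > 0. Violating.
Others report (2, 19, 19): truth gives 8; report 2 gives 22 > 8. Violating.
Others report (2, 2, 2): truth gives 0; no alternative beats it.
Others report (2, 19, 2): truth gives 8; no alternative beats it.
(Checking all 64 profiles: 21 have a profitable deviation, 43 do not.)

21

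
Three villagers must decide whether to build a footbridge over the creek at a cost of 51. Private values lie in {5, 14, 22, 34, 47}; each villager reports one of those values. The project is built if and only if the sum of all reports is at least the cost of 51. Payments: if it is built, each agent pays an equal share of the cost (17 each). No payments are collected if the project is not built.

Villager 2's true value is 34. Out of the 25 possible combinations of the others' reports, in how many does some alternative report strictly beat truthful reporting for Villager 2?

Others report (5, 5): truth gives 0; report 47 gives 17 > 0. Violating.
Others report (5, 14): truth gives 17; no alternative beats it.
Others report (5, 22): truth gives 17; no alternative beats it.
(Checking all 25 profiles: 1 has a profitable deviation, 24 do not.)

1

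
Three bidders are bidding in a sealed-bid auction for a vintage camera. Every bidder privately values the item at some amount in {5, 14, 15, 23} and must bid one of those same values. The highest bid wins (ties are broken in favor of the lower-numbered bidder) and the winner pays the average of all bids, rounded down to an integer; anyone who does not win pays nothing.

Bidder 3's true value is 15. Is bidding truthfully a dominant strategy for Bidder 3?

No

Consider the case where Bidder 1 bids 5 and Bidder 2 bids 15.
Truthful bid 15: loses, pays 0, utility 0.
Bid 23 instead: wins, pays 14, utility 15 - 14 = 1.
Since 1 > 0, bidding 23 is strictly better here, so truthful bidding is not dominant.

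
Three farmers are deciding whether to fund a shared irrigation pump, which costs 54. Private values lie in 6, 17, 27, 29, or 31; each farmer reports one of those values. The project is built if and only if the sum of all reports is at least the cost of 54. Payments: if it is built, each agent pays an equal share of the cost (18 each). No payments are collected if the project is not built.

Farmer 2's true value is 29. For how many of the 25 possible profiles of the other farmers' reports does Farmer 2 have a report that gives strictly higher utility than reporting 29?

Others report (6, 17): truth gives 0; report 31 gives 11 > 0. Violating.
Others report (17, 6): truth gives 0; report 31 gives 11 > 0. Violating.
Others report (6, 6): truth gives 0; no alternative beats it.
Others report (6, 27): truth gives 11; no alternative beats it.
(Checking all 25 profiles: 2 have a profitable deviation, 23 do not.)

2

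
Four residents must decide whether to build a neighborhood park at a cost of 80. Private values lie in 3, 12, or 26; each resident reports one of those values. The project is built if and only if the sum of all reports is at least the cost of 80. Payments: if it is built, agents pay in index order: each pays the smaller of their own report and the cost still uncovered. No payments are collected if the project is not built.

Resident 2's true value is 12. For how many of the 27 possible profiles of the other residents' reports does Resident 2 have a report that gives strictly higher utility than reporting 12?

1

Others report (26, 26, 26): truth gives 0; report 3 gives 9 > 0. Violating.
Others report (3, 3, 3): truth gives 0; no alternative beats it.
Others report (3, 3, 12): truth gives 0; no alternative beats it.
(Checking all 27 profiles: 1 has a profitable deviation, 26 do not.)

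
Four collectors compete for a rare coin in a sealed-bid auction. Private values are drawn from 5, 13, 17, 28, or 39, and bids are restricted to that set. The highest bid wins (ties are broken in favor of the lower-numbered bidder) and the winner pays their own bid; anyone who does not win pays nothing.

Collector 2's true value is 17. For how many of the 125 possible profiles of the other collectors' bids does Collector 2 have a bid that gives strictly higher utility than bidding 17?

4

Others bid (5, 5, 5): truth gives 0; bid 13 gives 4 > 0. Violating.
Others bid (5, 5, 13): truth gives 0; bid 13 gives 4 > 0. Violating.
Others bid (5, 13, 5): truth gives 0; bid 13 gives 4 > 0. Violating.
Others bid (5, 13, 13): truth gives 0; bid 13 gives 4 > 0. Violating.
Others bid (5, 5, 17): truth gives 0; no alternative beats it.
Others bid (5, 5, 28): truth gives 0; no alternative beats it.
(Checking all 125 profiles: 4 have a profitable deviation, 121 do not.)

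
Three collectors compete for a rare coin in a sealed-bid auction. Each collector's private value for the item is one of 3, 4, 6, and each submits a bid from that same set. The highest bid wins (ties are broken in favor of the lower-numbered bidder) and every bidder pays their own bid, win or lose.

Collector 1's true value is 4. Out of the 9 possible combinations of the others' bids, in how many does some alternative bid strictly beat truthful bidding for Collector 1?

Others bid (3, 3): truth gives 0; bid 3 gives 1 > 0. Violating.
Others bid (3, 6): truth gives -4; bid 6 gives -2 > -4. Violating.
Others bid (4, 6): truth gives -4; bid 6 gives -2 > -4. Violating.
Others bid (6, 3): truth gives -4; bid 6 gives -2 > -4. Violating.
Others bid (3, 4): truth gives 0; no alternative beats it.
Others bid (4, 3): truth gives 0; no alternative beats it.
(Checking all 9 profiles: 6 have a profitable deviation, 3 do not.)

6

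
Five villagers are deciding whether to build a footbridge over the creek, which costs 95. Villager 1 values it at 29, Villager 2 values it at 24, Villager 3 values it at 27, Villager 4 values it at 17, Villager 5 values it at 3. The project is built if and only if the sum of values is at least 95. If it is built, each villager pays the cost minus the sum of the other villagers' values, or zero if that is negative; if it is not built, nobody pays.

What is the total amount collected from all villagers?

77

Total value 100 ≥ cost 95, so it is built.
Villager 1: others sum to 71; max(0, 95 - 71) = 24.
Villager 2: others sum to 76; max(0, 95 - 76) = 19.
Villager 3: others sum to 73; max(0, 95 - 73) = 22.
Villager 4: others sum to 83; max(0, 95 - 83) = 12.
Villager 5: others sum to 97; max(0, 95 - 97) = 0.
Total collected = 24 + 19 + 22 + 12 + 0 = 77.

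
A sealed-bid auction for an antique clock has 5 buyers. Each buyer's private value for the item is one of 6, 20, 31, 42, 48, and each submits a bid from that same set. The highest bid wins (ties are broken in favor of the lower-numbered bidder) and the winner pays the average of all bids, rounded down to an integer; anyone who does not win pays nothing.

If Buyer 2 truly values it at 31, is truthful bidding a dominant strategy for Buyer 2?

Consider the case where Buyer 1 bids 6, Buyer 3 bids 6, Buyer 4 bids 6 and Buyer 5 bids 6.
Truthful bid 31: wins, pays 11, utility 31 - 11 = 20.
Bid 20 instead: wins, pays 8, utility 31 - 8 = 23.
Since 23 > 20, bidding 20 is strictly better here, so truthful bidding is not dominant.

No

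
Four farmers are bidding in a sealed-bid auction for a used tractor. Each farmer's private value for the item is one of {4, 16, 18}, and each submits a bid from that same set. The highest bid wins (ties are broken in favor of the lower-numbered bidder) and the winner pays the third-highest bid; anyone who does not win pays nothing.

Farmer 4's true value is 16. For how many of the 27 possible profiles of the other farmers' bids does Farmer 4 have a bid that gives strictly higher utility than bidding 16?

3

Others bid (4, 4, 16): truth gives 0; bid 18 gives 12 > 0. Violating.
Others bid (4, 16, 4): truth gives 0; bid 18 gives 12 > 0. Violating.
Others bid (16, 4, 4): truth gives 0; bid 18 gives 12 > 0. Violating.
Others bid (4, 4, 4): truth gives 12; no alternative beats it.
Others bid (4, 4, 18): truth gives 0; no alternative beats it.
(Checking all 27 profiles: 3 have a profitable deviation, 24 do not.)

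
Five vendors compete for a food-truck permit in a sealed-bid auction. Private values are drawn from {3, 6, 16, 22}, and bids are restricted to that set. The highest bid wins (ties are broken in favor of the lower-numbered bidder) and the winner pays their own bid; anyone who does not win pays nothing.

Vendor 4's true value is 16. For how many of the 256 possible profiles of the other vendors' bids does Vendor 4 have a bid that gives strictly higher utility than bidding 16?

2

Others bid (3, 3, 3, 3): truth gives 0; bid 6 gives 10 > 0. Violating.
Others bid (3, 3, 3, 6): truth gives 0; bid 6 gives 10 > 0. Violating.
Others bid (3, 3, 3, 16): truth gives 0; no alternative beats it.
Others bid (3, 3, 3, 22): truth gives 0; no alternative beats it.
(Checking all 256 profiles: 2 have a profitable deviation, 254 do not.)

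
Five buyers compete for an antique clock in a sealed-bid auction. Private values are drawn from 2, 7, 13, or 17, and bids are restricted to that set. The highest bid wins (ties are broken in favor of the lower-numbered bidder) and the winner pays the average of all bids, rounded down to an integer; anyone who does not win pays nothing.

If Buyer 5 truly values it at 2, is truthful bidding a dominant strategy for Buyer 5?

Yes

Check each profile of the others' bids and compare truth against every alternative bid.
Others bid (2, 2, 2, 2): truth gives 0, best alternative gives -1.
Others bid (2, 2, 2, 7): truth gives 0, best alternative gives 0.
Others bid (2, 2, 2, 13): truth gives 0, best alternative gives 0.
Others bid (2, 2, 2, 17): truth gives 0, best alternative gives 0.
Others bid (2, 2, 7, 2): truth gives 0, best alternative gives 0.
Others bid (2, 2, 7, 7): truth gives 0, best alternative gives 0.
(Remaining 250 profiles checked similarly; truth is weakly best in each.)
In every case the truthful bid is at least as good as any alternative, so it is a dominant strategy.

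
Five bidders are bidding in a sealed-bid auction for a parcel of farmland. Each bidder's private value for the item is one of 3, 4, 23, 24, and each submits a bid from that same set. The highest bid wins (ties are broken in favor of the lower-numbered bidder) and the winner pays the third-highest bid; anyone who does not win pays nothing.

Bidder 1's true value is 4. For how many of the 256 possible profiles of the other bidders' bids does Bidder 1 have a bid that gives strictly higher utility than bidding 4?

8

Others bid (3, 3, 3, 23): truth gives 0; bid 23 gives 1 > 0. Violating.
Others bid (3, 3, 3, 24): truth gives 0; bid 24 gives 1 > 0. Violating.
Others bid (3, 3, 23, 3): truth gives 0; bid 23 gives 1 > 0. Violating.
Others bid (3, 3, 24, 3): truth gives 0; bid 24 gives 1 > 0. Violating.
Others bid (3, 3, 3, 3): truth gives 1; no alternative beats it.
Others bid (3, 3, 3, 4): truth gives 1; no alternative beats it.
(Checking all 256 profiles: 8 have a profitable deviation, 248 do not.)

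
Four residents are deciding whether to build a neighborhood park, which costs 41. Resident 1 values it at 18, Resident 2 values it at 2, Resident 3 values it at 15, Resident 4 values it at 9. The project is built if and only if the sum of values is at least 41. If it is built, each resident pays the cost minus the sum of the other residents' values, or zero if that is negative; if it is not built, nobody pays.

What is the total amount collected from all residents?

Total value 44 ≥ cost 41, so it is built.
Resident 1: others sum to 26; max(0, 41 - 26) = 15.
Resident 2: others sum to 42; max(0, 41 - 42) = 0.
Resident 3: others sum to 29; max(0, 41 - 29) = 12.
Resident 4: others sum to 35; max(0, 41 - 35) = 6.
Total collected = 15 + 0 + 12 + 6 = 33.

33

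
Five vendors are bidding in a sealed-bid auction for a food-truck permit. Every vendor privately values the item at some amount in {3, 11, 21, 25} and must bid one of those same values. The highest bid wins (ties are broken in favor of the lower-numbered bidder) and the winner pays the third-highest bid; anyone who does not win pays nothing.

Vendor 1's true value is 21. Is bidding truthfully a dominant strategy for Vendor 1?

Consider the case where Vendor 2 bids 3, Vendor 3 bids 3, Vendor 4 bids 3 and Vendor 5 bids 25.
Truthful bid 21: loses, pays 0, utility 0.
Bid 25 instead: wins, pays 3, utility 21 - 3 = 18.
Since 18 > 0, bidding 25 is strictly better here, so truthful bidding is not dominant.

No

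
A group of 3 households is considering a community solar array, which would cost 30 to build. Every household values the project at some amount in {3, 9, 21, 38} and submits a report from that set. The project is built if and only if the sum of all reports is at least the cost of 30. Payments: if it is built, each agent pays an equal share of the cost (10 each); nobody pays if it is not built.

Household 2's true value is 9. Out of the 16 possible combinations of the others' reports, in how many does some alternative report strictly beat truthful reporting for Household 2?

Others report (3, 21): truth gives -1; report 3 gives 0 > -1. Violating.
Others report (21, 3): truth gives -1; report 3 gives 0 > -1. Violating.
Others report (3, 3): truth gives 0; no alternative beats it.
Others report (3, 9): truth gives 0; no alternative beats it.
(Checking all 16 profiles: 2 have a profitable deviation, 14 do not.)

2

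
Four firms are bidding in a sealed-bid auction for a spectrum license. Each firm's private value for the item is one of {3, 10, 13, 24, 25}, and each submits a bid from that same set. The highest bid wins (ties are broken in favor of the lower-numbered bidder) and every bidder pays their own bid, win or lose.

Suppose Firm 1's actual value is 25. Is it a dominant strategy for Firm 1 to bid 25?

Consider the case where Firm 2 bids 3, Firm 3 bids 3 and Firm 4 bids 3.
Truthful bid 25: wins, pays 25, utility 25 - 25 = 0.
Bid 3 instead: wins, pays 3, utility 25 - 3 = 22.
Since 22 > 0, bidding 3 is strictly better here, so truthful bidding is not dominant.

No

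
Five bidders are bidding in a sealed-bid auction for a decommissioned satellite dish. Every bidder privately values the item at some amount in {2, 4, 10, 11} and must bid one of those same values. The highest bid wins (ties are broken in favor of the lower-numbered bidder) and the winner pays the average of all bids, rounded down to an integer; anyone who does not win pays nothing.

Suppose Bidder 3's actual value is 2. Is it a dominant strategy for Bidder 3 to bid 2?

Yes

Check each profile of the others' bids and compare truth against every alternative bid.
Others bid (2, 2, 4, 4): truth gives 0, best alternative gives -1.
Others bid (2, 2, 2, 2): truth gives 0, best alternative gives 0.
Others bid (2, 2, 2, 4): truth gives 0, best alternative gives 0.
Others bid (2, 2, 2, 10): truth gives 0, best alternative gives 0.
Others bid (2, 2, 2, 11): truth gives 0, best alternative gives 0.
Others bid (2, 2, 4, 2): truth gives 0, best alternative gives 0.
(Remaining 250 profiles checked similarly; truth is weakly best in each.)
In every case the truthful bid is at least as good as any alternative, so it is a dominant strategy.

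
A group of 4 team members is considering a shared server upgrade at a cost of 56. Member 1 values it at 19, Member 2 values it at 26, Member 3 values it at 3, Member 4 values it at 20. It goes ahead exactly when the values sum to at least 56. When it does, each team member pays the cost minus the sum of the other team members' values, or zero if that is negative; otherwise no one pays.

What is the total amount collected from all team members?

29

Total value 68 ≥ cost 56, so it is built.
Member 1: others sum to 49; max(0, 56 - 49) = 7.
Member 2: others sum to 42; max(0, 56 - 42) = 14.
Member 3: others sum to 65; max(0, 56 - 65) = 0.
Member 4: others sum to 48; max(0, 56 - 48) = 8.
Total collected = 7 + 14 + 0 + 8 = 29.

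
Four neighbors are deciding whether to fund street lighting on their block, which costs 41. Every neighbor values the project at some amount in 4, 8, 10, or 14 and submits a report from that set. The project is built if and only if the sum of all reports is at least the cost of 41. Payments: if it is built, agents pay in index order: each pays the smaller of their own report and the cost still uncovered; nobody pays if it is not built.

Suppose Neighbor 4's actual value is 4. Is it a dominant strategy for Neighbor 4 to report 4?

Check each profile of the others' reports and compare truth against every alternative report.
Others report (10, 10, 14): truth gives 0, best alternative gives -3.
Others report (10, 14, 10): truth gives 0, best alternative gives -3.
Others report (14, 10, 10): truth gives 0, best alternative gives -3.
Others report (8, 14, 14): truth gives 0, best alternative gives -1.
Others report (14, 8, 14): truth gives 0, best alternative gives -1.
Others report (14, 14, 8): truth gives 0, best alternative gives -1.
(Remaining 58 profiles checked similarly; truth is weakly best in each.)
In every case the truthful report is at least as good as any alternative, so it is a dominant strategy.

Yes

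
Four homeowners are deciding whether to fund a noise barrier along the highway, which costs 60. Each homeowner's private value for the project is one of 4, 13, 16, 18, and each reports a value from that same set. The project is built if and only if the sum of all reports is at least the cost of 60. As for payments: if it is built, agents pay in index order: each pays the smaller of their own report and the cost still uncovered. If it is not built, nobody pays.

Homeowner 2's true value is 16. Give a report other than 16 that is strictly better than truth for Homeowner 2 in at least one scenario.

13

Suppose Homeowner 1 reports 13, Homeowner 3 reports 16 and Homeowner 4 reports 18.
Report 16: project built, pays 16, utility 16 - 16 = 0.
Report 13: project built, pays 13, utility 16 - 13 = 3.
So reporting 13 beats truth here (3 > 0).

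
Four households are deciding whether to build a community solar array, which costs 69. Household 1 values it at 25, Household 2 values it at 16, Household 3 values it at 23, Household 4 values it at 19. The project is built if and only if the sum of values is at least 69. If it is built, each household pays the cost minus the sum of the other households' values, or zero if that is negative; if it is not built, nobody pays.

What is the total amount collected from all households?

Total value 83 ≥ cost 69, so it is built.
Household 1: others sum to 58; max(0, 69 - 58) = 11.
Household 2: others sum to 67; max(0, 69 - 67) = 2.
Household 3: others sum to 60; max(0, 69 - 60) = 9.
Household 4: others sum to 64; max(0, 69 - 64) = 5.
Total collected = 11 + 2 + 9 + 5 = 27.

27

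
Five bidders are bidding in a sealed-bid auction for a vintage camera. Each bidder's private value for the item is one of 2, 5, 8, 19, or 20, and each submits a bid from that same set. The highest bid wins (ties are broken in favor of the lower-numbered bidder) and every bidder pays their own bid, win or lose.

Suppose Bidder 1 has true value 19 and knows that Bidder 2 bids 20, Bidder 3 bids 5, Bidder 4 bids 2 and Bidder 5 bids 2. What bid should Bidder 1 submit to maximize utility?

Bid 2: loses but pays 2, utility -2.
Bid 5: loses but pays 5, utility -5.
Bid 8: loses but pays 8, utility -8.
Bid 19: loses but pays 19, utility -19.
Bid 20: wins, pays 20, utility 19 - 20 = -1.
The best choice is 20 with utility -1.

20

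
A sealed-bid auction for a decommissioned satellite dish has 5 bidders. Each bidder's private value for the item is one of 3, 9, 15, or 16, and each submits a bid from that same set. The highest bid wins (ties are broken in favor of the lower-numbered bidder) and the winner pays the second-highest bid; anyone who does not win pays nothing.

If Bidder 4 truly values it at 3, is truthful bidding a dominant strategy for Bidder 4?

Yes

Check each profile of the others' bids and compare truth against every alternative bid.
Others bid (3, 3, 3, 9): truth gives 0, best alternative gives -6.
Others bid (3, 3, 3, 3): truth gives 0, best alternative gives 0.
Others bid (3, 3, 3, 15): truth gives 0, best alternative gives 0.
Others bid (3, 3, 3, 16): truth gives 0, best alternative gives 0.
Others bid (3, 3, 9, 3): truth gives 0, best alternative gives 0.
Others bid (3, 3, 9, 9): truth gives 0, best alternative gives 0.
(Remaining 250 profiles checked similarly; truth is weakly best in each.)
In every case the truthful bid is at least as good as any alternative, so it is a dominant strategy.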